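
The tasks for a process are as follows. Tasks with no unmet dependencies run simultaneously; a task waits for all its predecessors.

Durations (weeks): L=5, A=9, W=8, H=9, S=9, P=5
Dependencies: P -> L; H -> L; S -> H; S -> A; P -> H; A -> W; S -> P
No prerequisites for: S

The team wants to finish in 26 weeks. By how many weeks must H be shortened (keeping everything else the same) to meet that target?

2

Current finish: 28 weeks; target: 26.
H is on every critical path, so each week cut from H cuts the finish by one (this holds down to a finish of 26).
Need 28 − 26 = 2 weeks off H → H becomes 7 weeks, finish becomes 26.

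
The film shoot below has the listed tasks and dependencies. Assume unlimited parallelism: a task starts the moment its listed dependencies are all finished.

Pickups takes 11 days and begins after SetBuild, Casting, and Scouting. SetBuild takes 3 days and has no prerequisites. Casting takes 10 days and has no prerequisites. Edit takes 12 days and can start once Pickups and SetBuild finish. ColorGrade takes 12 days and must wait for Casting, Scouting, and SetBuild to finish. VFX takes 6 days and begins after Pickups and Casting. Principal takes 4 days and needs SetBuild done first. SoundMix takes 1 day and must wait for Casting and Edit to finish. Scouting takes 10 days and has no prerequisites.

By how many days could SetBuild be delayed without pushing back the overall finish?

7

Casting→Pickups→Edit→SoundMix = 10+11+12+1 = 34 sets the makespan at 34 days.
SetBuild finishes as early as 3 and must finish by 10.
Float = 34 − 27 = 7.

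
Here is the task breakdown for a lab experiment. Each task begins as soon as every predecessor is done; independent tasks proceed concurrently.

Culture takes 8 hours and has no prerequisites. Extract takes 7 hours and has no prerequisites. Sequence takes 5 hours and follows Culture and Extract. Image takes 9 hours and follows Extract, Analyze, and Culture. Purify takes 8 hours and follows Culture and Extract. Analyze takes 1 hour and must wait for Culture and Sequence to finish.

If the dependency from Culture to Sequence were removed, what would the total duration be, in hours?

Original critical path: Culture→Sequence→Analyze→Image = 8+5+1+9 = 23 ⇒ 23 hours.
Without Culture→Sequence, Sequence's earliest start moves from 8 to 7.
The longest chain is now Extract→Sequence→Analyze→Image = 7+5+1+9 = 22, so the project takes 22 hours.

22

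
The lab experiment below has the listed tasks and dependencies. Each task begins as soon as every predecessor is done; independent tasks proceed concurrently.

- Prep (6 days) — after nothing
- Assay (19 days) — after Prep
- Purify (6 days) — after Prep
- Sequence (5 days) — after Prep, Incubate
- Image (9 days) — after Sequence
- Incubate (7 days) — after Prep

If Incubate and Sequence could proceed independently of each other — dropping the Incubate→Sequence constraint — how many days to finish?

25

Before: longest chain Prep→Incubate→Sequence→Image = 6+7+5+9 = 27, finish 27.
Without Incubate→Sequence, Sequence's earliest start moves from 13 to 6.
New critical path: Prep→Assay = 6+19 = 25 ⇒ 25 days.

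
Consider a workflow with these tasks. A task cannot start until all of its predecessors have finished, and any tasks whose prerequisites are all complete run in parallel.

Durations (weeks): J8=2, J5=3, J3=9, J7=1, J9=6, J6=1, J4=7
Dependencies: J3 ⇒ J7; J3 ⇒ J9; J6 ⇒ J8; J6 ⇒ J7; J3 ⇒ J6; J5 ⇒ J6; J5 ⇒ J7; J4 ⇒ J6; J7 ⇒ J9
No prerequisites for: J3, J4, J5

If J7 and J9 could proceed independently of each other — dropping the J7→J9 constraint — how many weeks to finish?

15

Original critical path: J3→J6→J7→J9 = 9+1+1+6 = 17 ⇒ 17 weeks.
Without J7→J9, J9's earliest start moves from 11 to 9.
New critical path: J3→J9 = 9+6 = 15 ⇒ 15 weeks.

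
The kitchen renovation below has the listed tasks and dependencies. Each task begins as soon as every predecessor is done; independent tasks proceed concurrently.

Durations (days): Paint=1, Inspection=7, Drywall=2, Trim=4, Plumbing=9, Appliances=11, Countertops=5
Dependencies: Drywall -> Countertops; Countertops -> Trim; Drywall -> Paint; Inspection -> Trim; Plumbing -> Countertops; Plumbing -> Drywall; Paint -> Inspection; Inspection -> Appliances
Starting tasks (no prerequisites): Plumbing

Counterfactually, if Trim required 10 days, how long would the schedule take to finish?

Baseline: Plumbing→Drywall→Paint→Inspection→Appliances = 9+2+1+7+11 = 30 → 30 days.
Trim is off the critical path — its longest chain is 23 days, giving 7 of slack.
No other chain overtakes it, so the finish is 30 days.

30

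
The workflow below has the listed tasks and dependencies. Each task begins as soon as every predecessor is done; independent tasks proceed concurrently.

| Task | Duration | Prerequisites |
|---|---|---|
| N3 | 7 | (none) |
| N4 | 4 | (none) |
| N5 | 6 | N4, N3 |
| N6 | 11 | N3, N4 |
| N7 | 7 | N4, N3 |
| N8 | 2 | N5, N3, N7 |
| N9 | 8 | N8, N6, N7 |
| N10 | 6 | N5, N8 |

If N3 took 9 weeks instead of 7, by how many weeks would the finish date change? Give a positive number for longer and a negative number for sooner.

2

Baseline: N3→N6→N9 = 7+11+8 = 26 → 26 weeks.
N3 is on the critical path; changing it to 9 makes that path 28 weeks.
The critical path is still N3→N6→N9; finish is now 28 weeks.
Change in finish: 28 − 26 = +2 weeks.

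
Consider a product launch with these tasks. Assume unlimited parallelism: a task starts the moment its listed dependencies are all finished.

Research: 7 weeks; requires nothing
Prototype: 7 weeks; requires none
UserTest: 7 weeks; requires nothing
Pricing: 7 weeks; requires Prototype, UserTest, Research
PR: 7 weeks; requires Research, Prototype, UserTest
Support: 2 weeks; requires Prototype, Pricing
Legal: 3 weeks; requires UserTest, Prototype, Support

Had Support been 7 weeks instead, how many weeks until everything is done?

As given, the longest chain is Research→Pricing→Support→Legal = 7+7+2+3 = 19, so the finish is 19 weeks.
Since Support is critical, the +5 change carries straight to that chain (now 24 weeks).
The critical path is still Research→Pricing→Support→Legal; finish is now 24 weeks.

24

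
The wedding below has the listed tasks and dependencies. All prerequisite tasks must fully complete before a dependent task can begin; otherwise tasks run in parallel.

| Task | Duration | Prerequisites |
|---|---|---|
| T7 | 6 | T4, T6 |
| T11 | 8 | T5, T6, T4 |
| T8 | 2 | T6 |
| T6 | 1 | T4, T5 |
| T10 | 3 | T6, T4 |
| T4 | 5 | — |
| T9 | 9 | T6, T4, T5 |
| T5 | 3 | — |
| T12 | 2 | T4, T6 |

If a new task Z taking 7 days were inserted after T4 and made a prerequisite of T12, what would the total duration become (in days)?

Originally the schedule takes 15 days.
With Z inserted, T12 now waits for max(T4, T6, Z).
New critical path: T4→T6→T9 = 5+1+9 = 15 ⇒ 15 days.

15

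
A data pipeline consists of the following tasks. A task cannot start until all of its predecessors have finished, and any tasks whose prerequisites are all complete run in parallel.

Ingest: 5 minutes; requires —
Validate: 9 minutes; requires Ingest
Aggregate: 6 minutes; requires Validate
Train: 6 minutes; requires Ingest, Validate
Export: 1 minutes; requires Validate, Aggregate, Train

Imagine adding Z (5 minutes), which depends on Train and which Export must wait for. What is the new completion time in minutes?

26

Originally the plan takes 21 minutes.
With Z inserted, Export now waits for max(Validate, Aggregate, Train, Z).
New critical path: Ingest→Validate→Train→Z→Export = 5+9+6+5+1 = 26 ⇒ 26 minutes.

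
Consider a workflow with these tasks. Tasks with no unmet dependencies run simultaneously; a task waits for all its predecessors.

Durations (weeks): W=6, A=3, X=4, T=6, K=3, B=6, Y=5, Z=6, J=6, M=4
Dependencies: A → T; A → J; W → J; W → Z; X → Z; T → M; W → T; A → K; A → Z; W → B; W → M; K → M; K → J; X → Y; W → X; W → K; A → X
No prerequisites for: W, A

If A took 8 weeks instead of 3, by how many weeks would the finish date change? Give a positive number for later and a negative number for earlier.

Actual critical path: W→X→Z = 6+4+6 = 16 ⇒ 16 weeks.
The longest path through A is only 13 weeks, so A has float 3.
Now A→X→Z = 8+4+6 = 18 is longest, so the finish becomes 18 weeks.
Change in finish: 18 − 16 = +2 weeks.

2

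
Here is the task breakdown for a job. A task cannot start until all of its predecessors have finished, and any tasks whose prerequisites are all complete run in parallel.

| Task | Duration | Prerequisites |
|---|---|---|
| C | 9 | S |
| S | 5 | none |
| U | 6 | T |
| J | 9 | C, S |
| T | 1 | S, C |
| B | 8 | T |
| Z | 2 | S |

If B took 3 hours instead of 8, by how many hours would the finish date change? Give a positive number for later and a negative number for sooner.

Critical path before the change: S→C→T→B = 5+9+1+8 = 23 giving 23 hours.
B lies on that path, so at 3 hours the path becomes 18 hours.
New critical path: S→C→J = 5+9+9 = 23 ⇒ 23 hours.
Change in finish: 23 − 23 = +0 hours.

0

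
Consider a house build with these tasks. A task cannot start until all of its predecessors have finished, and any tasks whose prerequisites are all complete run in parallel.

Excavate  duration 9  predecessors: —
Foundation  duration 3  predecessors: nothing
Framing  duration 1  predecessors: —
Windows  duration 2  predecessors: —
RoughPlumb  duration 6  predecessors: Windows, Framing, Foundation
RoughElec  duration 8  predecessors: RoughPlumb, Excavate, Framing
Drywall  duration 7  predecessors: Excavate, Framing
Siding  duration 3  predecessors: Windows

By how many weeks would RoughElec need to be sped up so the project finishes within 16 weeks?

1

Current finish: 17 weeks; target: 16.
RoughElec is on every critical path, so each week cut from RoughElec cuts the finish by one (this holds down to a finish of 16).
Need 17 − 16 = 1 week off RoughElec → RoughElec becomes 7 weeks, finish becomes 16.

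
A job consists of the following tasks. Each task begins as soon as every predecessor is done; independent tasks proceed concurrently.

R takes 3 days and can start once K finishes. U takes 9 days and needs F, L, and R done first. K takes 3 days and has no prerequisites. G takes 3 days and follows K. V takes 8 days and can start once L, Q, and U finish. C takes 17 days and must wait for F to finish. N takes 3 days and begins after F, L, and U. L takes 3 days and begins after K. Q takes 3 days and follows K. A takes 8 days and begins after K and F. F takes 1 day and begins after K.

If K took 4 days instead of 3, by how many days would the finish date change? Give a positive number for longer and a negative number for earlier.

1

The binding path is K→R→U→V = 3+3+9+8 = 23; finish at 23 days.
Since K is critical, the +1 change carries straight to that chain (now 24 days).
That remains the longest chain; total 24 days.
Change in finish: 24 − 23 = +1 days.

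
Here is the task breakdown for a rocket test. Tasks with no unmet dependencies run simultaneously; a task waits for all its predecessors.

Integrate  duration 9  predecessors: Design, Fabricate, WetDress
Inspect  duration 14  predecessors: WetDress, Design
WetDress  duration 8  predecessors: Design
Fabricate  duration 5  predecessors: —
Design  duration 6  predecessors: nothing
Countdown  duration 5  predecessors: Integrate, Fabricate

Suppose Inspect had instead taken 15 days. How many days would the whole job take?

29

The binding path is Design→WetDress→Inspect = 6+8+14 = 28; finish at 28 days.
Since Inspect is critical, the +1 change carries straight to that chain (now 29 days).
No other chain overtakes it, so the finish is 29 days.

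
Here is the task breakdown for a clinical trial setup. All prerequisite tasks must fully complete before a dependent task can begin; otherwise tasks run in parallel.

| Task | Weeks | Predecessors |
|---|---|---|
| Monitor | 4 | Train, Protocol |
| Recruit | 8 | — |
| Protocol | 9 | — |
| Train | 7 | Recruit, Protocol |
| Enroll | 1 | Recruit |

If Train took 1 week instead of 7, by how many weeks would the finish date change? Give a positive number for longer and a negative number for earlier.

-6

As given, the longest chain is Protocol→Train→Monitor = 9+7+4 = 20, so the finish is 20 weeks.
Since Train is critical, the -6 change carries straight to that chain (now 14 weeks).
No other chain overtakes it, so the finish is 14 weeks.
Change in finish: 14 − 20 = -6 weeks.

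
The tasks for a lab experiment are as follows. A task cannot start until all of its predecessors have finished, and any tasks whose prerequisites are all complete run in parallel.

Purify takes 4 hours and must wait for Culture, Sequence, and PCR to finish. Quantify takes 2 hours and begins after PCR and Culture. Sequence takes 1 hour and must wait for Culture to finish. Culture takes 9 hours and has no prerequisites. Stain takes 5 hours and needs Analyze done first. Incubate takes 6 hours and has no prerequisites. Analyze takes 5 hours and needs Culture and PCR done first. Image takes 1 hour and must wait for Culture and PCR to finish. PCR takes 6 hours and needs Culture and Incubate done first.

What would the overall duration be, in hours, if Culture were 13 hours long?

As given, the longest chain is Culture→PCR→Analyze→Stain = 9+6+5+5 = 25, so the finish is 25 hours.
Culture is on the critical path; changing it to 13 makes that path 29 hours.
That remains the longest chain; total 29 hours.

29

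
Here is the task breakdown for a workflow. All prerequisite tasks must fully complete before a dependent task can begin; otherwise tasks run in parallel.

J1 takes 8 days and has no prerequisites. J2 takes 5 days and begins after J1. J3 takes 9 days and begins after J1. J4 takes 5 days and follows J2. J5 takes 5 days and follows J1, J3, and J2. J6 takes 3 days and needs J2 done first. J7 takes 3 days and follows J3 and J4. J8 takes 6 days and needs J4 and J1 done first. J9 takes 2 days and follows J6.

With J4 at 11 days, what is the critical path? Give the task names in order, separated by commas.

J1, J2, J4, J8

As given, the longest chain is J1→J2→J4→J8 = 8+5+5+6 = 24, so the finish is 24 days.
Since J4 is critical, the +6 change carries straight to that chain (now 30 days).
That remains the longest chain; total 30 days.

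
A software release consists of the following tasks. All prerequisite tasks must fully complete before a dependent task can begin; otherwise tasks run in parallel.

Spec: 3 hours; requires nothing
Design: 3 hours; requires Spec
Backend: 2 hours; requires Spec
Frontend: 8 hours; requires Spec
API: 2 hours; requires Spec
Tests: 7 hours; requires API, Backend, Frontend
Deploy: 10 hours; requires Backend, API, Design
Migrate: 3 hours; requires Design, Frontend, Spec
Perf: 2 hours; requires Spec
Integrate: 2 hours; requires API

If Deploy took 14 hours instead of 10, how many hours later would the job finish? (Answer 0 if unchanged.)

2

As given, the longest chain is Spec→Frontend→Tests = 3+8+7 = 18, so the finish is 18 hours.
Deploy is off the critical path — its longest chain is 16 hours, giving 2 of slack.
New critical path: Spec→Design→Deploy = 3+3+14 = 20 ⇒ 20 hours.
Change in finish: 20 − 18 = +2 hours.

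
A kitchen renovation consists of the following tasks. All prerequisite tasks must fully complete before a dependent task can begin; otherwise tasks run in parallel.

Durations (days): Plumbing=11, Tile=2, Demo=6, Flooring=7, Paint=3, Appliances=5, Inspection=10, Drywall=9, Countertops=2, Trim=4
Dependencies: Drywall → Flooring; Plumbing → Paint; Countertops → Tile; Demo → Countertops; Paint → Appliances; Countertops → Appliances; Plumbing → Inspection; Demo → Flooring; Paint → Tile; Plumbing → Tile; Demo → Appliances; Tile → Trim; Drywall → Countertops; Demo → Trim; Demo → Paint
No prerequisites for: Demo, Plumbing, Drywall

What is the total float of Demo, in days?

The longest chain is Plumbing→Inspection = 11+10 = 21; overall finish 21 days.
Longest path through Demo: 15 days (earliest finish 6, latest finish 12).
Slack of Demo = 6 − 0 = 6 days.

6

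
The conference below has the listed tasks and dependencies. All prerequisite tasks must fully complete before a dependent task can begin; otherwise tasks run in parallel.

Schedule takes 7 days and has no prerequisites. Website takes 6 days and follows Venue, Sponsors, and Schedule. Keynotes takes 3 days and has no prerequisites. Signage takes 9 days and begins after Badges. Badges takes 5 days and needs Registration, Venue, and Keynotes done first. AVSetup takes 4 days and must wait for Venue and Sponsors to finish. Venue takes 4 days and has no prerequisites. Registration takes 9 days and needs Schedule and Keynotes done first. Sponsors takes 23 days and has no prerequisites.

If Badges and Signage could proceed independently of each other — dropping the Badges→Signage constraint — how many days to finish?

29

Before: longest chain Schedule→Registration→Badges→Signage = 7+9+5+9 = 30, finish 30.
Without Badges→Signage, Signage's earliest start moves from 21 to 0.
New critical path: Sponsors→Website = 23+6 = 29 ⇒ 29 days.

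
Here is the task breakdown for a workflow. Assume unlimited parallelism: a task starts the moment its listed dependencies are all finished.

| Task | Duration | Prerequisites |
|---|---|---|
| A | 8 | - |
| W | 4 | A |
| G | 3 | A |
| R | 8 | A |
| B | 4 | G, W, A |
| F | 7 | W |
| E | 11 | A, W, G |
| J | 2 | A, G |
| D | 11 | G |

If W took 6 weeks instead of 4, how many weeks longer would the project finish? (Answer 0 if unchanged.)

Baseline: A→W→E = 8+4+11 = 23 → 23 weeks.
W lies on that path, so at 6 weeks the path becomes 25 weeks.
The critical path is still A→W→E; finish is now 25 weeks.
Change in finish: 25 − 23 = +2 weeks.

2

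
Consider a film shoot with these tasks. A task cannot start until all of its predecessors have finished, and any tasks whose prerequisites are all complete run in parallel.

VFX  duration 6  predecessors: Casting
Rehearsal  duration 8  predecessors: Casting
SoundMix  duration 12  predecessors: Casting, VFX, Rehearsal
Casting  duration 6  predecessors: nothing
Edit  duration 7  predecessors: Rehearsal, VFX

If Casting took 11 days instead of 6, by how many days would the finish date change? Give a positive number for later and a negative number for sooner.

Critical path before the change: Casting→Rehearsal→SoundMix = 6+8+12 = 26 giving 26 days.
Since Casting is critical, the +5 change carries straight to that chain (now 31 days).
The critical path is still Casting→Rehearsal→SoundMix; finish is now 31 days.
Change in finish: 31 − 26 = +5 days.

5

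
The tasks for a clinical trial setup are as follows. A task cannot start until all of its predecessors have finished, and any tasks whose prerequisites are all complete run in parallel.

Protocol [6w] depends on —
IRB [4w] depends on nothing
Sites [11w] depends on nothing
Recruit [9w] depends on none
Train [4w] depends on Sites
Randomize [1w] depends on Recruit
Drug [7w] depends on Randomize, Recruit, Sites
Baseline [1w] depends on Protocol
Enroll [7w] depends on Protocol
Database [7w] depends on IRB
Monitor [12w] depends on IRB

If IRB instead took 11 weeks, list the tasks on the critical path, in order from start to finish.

As given, the longest chain is Sites→Drug = 11+7 = 18, so the finish is 18 weeks.
IRB is off the critical path — its longest chain is 16 weeks, giving 2 of slack.
The binding chain switches to IRB→Monitor = 11+12 = 23; finish 23 weeks.

IRB, Monitor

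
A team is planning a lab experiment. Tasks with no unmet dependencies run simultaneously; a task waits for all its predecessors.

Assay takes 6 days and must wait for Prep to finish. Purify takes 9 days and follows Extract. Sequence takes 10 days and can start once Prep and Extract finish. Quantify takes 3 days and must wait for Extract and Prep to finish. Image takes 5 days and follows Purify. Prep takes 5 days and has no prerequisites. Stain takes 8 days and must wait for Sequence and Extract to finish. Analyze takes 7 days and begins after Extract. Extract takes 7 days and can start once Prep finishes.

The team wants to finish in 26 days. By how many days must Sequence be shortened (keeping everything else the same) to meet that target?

Current finish: 30 days; target: 26.
Sequence is on every critical path, so each day cut from Sequence cuts the finish by one (this holds down to a finish of 26).
Need 30 − 26 = 4 days off Sequence → Sequence becomes 6 days, finish becomes 26.

4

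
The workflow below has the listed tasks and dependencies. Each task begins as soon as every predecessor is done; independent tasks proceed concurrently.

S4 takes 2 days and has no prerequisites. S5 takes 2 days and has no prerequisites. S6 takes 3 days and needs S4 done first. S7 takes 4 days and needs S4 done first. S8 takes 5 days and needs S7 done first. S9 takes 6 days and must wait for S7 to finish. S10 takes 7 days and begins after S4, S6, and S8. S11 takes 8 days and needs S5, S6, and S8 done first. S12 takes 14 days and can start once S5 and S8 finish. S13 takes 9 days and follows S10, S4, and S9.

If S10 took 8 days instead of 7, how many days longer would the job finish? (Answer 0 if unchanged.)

Baseline: S4→S7→S8→S10→S13 = 2+4+5+7+9 = 27 → 27 days.
Since S10 is critical, the +1 change carries straight to that chain (now 28 days).
No other chain overtakes it, so the finish is 28 days.
Change in finish: 28 − 27 = +1 days.

1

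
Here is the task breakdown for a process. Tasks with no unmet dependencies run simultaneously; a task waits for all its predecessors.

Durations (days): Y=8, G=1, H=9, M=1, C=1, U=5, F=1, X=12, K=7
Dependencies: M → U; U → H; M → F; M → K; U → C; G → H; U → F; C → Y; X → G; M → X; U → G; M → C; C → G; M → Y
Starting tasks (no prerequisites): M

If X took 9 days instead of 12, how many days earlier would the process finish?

Critical path before the change: M→X→G→H = 1+12+1+9 = 23 giving 23 days.
X is on the critical path; changing it to 9 makes that path 20 days.
That remains the longest chain; total 20 days.
Change in finish: 20 − 23 = -3 days.

3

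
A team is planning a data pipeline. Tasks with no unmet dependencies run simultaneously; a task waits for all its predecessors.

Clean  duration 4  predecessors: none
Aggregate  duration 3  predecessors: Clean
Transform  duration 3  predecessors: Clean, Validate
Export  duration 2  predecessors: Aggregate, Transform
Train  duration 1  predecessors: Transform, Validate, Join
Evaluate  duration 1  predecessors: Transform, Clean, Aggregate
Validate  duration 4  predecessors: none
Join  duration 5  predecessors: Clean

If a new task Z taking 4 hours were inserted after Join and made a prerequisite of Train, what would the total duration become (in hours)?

14

Originally the job takes 10 hours.
With Z inserted, Train now waits for max(Transform, Validate, Join, Z).
New critical path: Clean→Join→Z→Train = 4+5+4+1 = 14 ⇒ 14 hours.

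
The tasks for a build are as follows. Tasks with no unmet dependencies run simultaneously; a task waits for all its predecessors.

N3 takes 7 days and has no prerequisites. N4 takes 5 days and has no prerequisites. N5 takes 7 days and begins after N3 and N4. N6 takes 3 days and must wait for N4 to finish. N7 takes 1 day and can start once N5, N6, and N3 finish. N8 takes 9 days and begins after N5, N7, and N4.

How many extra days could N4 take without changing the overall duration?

2

N3→N5→N7→N8 = 7+7+1+9 = 24 sets the makespan at 24 days.
N4 finishes as early as 5 and must finish by 7.
So N4 can slip 7 − 5 = 2 days.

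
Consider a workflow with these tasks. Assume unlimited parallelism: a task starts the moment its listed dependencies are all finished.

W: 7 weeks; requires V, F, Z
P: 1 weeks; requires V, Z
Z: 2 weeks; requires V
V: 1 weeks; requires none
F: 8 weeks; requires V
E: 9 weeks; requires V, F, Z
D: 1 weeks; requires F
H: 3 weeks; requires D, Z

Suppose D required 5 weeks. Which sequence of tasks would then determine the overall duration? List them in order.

V, F, E

Actual critical path: V→F→E = 1+8+9 = 18 ⇒ 18 weeks.
The longest path through D is only 13 weeks, so D has float 5.
The critical path is still V→F→E; finish is now 18 weeks.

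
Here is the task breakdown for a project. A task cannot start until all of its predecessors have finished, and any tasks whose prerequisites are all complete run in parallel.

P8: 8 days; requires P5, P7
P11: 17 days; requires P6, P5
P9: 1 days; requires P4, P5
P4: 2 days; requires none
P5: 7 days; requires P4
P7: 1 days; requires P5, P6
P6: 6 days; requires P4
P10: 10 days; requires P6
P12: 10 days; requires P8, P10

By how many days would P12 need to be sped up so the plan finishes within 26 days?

2

Current finish: 28 days; target: 26.
P12 is on every critical path, so each day cut from P12 cuts the finish by one (this holds down to a finish of 26).
Need 28 − 26 = 2 days off P12 → P12 becomes 8 days, finish becomes 26.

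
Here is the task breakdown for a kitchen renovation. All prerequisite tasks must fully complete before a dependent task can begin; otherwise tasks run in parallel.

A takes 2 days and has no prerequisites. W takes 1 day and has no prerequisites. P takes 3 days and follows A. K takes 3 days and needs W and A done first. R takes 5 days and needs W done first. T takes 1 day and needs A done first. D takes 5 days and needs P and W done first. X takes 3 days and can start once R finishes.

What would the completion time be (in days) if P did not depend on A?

Original critical path: A→P→D = 2+3+5 = 10 ⇒ 10 days.
Without A→P, P's earliest start moves from 2 to 0.
The longest chain is now W→R→X = 1+5+3 = 9, so the schedule takes 9 days.

9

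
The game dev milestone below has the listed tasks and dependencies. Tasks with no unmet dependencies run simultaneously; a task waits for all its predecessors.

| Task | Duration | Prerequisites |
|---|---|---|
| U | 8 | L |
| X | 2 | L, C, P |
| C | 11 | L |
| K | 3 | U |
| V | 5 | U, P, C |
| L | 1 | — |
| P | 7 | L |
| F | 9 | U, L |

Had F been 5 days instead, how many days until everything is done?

17

As given, the longest chain is L→U→F = 1+8+9 = 18, so the finish is 18 days.
Since F is critical, the -4 change carries straight to that chain (now 14 days).
The binding chain switches to L→C→V = 1+11+5 = 17; finish 17 days.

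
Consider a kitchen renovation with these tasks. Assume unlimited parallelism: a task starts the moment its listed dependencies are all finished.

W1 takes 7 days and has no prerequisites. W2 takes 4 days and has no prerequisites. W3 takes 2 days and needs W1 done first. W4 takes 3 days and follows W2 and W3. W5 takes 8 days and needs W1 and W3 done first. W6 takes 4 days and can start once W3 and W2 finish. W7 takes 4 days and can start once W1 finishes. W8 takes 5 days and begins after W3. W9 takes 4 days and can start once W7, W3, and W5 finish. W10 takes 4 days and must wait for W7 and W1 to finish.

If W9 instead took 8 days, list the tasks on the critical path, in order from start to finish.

W1, W3, W5, W9

As given, the longest chain is W1→W3→W5→W9 = 7+2+8+4 = 21, so the finish is 21 days.
W9 is on the critical path; changing it to 8 makes that path 25 days.
That remains the longest chain; total 25 days.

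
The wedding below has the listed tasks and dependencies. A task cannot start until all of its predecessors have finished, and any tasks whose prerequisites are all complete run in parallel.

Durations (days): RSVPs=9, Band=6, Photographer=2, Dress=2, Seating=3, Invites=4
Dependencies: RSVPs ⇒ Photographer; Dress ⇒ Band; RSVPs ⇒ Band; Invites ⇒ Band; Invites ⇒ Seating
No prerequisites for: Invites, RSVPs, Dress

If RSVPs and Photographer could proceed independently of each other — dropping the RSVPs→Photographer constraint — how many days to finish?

15

Before: longest chain RSVPs→Band = 9+6 = 15, finish 15.
Without RSVPs→Photographer, Photographer's earliest start moves from 9 to 0.
New critical path: RSVPs→Band = 9+6 = 15 ⇒ 15 days.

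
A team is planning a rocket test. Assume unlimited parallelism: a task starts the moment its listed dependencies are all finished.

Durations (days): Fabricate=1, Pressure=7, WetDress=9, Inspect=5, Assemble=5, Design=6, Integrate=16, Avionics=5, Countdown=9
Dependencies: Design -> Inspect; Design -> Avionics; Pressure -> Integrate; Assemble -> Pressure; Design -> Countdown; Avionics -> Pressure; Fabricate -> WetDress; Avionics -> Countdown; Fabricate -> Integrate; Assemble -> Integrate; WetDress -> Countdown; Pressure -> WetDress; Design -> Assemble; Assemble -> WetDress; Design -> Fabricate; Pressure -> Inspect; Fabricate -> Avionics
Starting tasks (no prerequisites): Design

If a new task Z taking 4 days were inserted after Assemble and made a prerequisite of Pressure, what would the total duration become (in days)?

40

Originally the project takes 37 days.
With Z inserted, Pressure now waits for max(Avionics, Assemble, Z).
New critical path: Design→Assemble→Z→Pressure→WetDress→Countdown = 6+5+4+7+9+9 = 40 ⇒ 40 days.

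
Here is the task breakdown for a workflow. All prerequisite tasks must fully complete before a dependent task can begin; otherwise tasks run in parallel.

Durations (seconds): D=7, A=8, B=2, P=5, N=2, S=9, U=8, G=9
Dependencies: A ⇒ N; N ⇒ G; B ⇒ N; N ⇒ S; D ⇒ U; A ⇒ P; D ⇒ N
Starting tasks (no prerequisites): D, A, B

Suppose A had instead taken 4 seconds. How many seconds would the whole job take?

18

The binding path is A→N→S = 8+2+9 = 19; finish at 19 seconds.
A lies on that path, so at 4 seconds the path becomes 15 seconds.
Now D→N→S = 7+2+9 = 18 is longest, so the finish becomes 18 seconds.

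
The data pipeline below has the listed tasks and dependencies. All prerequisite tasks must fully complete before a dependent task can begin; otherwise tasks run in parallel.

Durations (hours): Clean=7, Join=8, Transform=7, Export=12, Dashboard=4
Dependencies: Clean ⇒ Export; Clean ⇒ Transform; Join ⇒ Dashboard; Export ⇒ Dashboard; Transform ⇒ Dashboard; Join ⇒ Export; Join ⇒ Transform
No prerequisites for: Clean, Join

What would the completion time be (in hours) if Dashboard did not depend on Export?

20

Original critical path: Join→Export→Dashboard = 8+12+4 = 24 ⇒ 24 hours.
Without Export→Dashboard, Dashboard's earliest start moves from 20 to 15.
New critical path: Join→Export = 8+12 = 20 ⇒ 20 hours.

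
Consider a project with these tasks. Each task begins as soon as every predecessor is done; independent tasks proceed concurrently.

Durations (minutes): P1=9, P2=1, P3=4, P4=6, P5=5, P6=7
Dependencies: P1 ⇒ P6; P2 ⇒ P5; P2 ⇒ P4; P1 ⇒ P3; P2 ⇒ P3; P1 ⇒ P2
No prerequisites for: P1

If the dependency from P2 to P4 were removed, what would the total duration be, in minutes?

16

Before: longest chain P1→P2→P4 = 9+1+6 = 16, finish 16.
Without P2→P4, P4's earliest start moves from 10 to 0.
After: P1→P6 = 9+7 = 16 → 16 minutes.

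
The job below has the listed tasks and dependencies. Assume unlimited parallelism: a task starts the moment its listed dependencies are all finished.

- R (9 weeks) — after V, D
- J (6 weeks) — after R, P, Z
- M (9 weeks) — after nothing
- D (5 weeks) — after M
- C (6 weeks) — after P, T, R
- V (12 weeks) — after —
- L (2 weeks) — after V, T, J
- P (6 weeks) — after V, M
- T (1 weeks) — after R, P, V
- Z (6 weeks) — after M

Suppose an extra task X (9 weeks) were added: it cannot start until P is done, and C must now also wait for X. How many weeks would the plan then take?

Originally the plan takes 31 weeks.
With X inserted, C now waits for max(P, T, R, X).
New critical path: V→P→X→C = 12+6+9+6 = 33 ⇒ 33 weeks.

33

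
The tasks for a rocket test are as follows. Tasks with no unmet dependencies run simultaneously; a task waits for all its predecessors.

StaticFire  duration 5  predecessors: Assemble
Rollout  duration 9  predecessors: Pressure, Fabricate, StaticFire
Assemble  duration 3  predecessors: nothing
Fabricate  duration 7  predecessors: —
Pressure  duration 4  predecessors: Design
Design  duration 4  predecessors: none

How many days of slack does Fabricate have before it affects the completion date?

1

The longest chain is Design→Pressure→Rollout = 4+4+9 = 17; overall finish 17 days.
The longest chain containing Fabricate totals 16 days.
So Fabricate can slip 8 − 7 = 1 day.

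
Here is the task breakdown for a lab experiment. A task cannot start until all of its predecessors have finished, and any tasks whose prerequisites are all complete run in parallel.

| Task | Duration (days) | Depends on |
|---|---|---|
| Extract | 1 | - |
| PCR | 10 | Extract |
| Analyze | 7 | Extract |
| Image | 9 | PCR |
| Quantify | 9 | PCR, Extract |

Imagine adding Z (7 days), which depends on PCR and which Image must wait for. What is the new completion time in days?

27

Originally the schedule takes 20 days.
With Z inserted, Image now waits for max(PCR, Z).
New critical path: Extract→PCR→Z→Image = 1+10+7+9 = 27 ⇒ 27 days.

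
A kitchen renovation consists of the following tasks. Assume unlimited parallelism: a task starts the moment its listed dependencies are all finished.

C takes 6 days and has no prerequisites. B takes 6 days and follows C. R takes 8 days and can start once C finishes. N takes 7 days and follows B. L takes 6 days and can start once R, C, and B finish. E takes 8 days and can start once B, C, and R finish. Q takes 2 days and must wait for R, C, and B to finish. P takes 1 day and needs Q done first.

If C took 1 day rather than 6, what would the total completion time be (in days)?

Critical path before the change: C→R→E = 6+8+8 = 22 giving 22 days.
Since C is critical, the -5 change carries straight to that chain (now 17 days).
The critical path is still C→R→E; finish is now 17 days.

17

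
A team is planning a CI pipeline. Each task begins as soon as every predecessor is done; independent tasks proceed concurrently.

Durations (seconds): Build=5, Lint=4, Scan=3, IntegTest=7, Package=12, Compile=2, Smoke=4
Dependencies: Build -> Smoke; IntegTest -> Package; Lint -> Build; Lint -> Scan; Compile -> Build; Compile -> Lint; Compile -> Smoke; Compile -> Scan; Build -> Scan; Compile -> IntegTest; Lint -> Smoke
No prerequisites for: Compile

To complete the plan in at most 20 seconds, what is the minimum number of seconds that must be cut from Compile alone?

1

Current finish: 21 seconds; target: 20.
Compile is on every critical path, so each second cut from Compile cuts the finish by one (this holds down to a finish of 20).
Need 21 − 20 = 1 second off Compile → Compile becomes 1 second, finish becomes 20.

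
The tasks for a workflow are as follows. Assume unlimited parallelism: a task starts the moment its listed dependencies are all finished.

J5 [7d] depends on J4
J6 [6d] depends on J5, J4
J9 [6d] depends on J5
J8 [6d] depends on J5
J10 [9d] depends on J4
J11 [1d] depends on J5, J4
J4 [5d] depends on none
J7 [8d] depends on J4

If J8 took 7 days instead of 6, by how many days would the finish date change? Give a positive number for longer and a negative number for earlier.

1

The binding path is J4→J5→J8 = 5+7+6 = 18; finish at 18 days.
Since J8 is critical, the +1 change carries straight to that chain (now 19 days).
No other chain overtakes it, so the finish is 19 days.
Change in finish: 19 − 18 = +1 days.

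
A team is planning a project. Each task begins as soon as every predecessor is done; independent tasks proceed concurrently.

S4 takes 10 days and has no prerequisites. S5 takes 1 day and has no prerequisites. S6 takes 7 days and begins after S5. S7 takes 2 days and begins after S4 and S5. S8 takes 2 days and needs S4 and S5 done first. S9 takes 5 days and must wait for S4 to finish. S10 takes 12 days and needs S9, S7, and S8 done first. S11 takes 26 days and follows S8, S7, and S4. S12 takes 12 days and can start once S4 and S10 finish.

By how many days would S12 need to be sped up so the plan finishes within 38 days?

Current finish: 39 days; target: 38.
S12 is on every critical path, so each day cut from S12 cuts the finish by one (this holds down to a finish of 38).
Need 39 − 38 = 1 day off S12 → S12 becomes 11 days, finish becomes 38.

1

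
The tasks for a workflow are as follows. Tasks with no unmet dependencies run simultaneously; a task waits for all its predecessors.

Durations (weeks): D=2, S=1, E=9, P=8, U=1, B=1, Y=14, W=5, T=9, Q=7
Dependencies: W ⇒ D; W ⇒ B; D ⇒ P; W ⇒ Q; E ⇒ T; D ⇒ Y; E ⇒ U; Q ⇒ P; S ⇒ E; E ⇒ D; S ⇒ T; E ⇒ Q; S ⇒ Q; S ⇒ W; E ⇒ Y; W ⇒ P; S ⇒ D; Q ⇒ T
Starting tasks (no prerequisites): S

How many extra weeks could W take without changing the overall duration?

4

The longest chain is S→E→Q→T = 1+9+7+9 = 26; overall finish 26 weeks.
The longest chain containing W totals 22 weeks.
Slack of W = 5 − 1 = 4 weeks.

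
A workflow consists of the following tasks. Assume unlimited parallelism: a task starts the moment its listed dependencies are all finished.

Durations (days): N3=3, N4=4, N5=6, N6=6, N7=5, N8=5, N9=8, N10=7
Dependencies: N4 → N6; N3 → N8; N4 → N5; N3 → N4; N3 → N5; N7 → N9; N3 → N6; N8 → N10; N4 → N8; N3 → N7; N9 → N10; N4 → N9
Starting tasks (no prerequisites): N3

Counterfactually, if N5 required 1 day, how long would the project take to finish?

23

Baseline: N3→N7→N9→N10 = 3+5+8+7 = 23 → 23 days.
N5 is off the critical path — its longest chain is 13 days, giving 10 of slack.
No other chain overtakes it, so the finish is 23 days.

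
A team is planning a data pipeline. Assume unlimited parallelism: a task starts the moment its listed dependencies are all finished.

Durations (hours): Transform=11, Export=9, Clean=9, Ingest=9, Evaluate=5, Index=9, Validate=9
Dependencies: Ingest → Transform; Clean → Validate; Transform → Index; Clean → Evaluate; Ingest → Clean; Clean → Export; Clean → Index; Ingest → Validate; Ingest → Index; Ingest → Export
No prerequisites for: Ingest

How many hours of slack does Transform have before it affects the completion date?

0

Critical path: Ingest→Transform→Index = 9+11+9 = 29, so the finish is 29 hours.
The longest chain containing Transform totals 29 hours.
Slack of Transform = 9 − 9 = 0 hours.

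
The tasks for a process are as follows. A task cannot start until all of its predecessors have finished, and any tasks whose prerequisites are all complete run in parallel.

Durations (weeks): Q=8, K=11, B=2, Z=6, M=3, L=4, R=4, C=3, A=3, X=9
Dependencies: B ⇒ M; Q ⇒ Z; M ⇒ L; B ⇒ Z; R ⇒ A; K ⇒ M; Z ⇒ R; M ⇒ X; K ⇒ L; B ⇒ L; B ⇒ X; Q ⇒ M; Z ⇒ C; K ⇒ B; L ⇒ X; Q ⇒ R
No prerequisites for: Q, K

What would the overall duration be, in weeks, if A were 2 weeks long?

29

The binding path is K→B→M→L→X = 11+2+3+4+9 = 29; finish at 29 weeks.
A has 3 weeks of float (longest path through it is 26).
That remains the longest chain; total 29 weeks.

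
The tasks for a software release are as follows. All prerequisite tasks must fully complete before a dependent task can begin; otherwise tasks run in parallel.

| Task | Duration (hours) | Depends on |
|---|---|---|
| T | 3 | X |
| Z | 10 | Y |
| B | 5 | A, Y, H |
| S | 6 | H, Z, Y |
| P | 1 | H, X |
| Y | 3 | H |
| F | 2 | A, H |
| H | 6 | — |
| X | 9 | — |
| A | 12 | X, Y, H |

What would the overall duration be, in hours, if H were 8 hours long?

Critical path before the change: H→Y→A→B = 6+3+12+5 = 26 giving 26 hours.
H lies on that path, so at 8 hours the path becomes 28 hours.
That remains the longest chain; total 28 hours.

28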